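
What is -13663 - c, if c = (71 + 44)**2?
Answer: -26888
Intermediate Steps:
c = 13225 (c = 115**2 = 13225)
-13663 - c = -13663 - 1*13225 = -13663 - 13225 = -26888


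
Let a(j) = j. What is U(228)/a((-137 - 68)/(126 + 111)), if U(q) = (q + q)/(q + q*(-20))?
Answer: 474/3895 ≈ 0.12169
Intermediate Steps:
U(q) = -2/19 (U(q) = (2*q)/(q - 20*q) = (2*q)/((-19*q)) = (2*q)*(-1/(19*q)) = -2/19)
U(228)/a((-137 - 68)/(126 + 111)) = -2*(126 + 111)/(-137 - 68)/19 = -2/(19*((-205/237))) = -2/(19*((-205*1/237))) = -2/(19*(-205/237)) = -2/19*(-237/205) = 474/3895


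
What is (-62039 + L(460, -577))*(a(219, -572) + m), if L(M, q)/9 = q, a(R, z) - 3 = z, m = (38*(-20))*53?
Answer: 2746359968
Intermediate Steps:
m = -40280 (m = -760*53 = -40280)
a(R, z) = 3 + z
L(M, q) = 9*q
(-62039 + L(460, -577))*(a(219, -572) + m) = (-62039 + 9*(-577))*((3 - 572) - 40280) = (-62039 - 5193)*(-569 - 40280) = -67232*(-40849) = 2746359968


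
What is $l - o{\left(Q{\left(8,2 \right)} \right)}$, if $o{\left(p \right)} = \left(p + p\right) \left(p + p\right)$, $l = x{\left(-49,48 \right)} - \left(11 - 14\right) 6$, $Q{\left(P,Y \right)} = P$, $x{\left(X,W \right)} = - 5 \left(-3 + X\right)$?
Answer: $22$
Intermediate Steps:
$x{\left(X,W \right)} = 15 - 5 X$
$l = 278$ ($l = \left(15 - -245\right) - \left(11 - 14\right) 6 = \left(15 + 245\right) - \left(-3\right) 6 = 260 - -18 = 260 + 18 = 278$)
$o{\left(p \right)} = 4 p^{2}$ ($o{\left(p \right)} = 2 p 2 p = 4 p^{2}$)
$l - o{\left(Q{\left(8,2 \right)} \right)} = 278 - 4 \cdot 8^{2} = 278 - 4 \cdot 64 = 278 - 256 = 22$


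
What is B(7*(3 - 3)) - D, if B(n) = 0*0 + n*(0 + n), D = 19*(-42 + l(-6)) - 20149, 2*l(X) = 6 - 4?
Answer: 20928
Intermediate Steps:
l(X) = 1 (l(X) = (6 - 4)/2 = (1/2)*2 = 1)
D = -20928 (D = 19*(-42 + 1) - 20149 = 19*(-41) - 20149 = -779 - 20149 = -20928)
B(n) = n**2 (B(n) = 0 + n*n = 0 + n**2 = n**2)
B(7*(3 - 3)) - D = (7*(3 - 3))**2 - 1*(-20928) = (7*0)**2 + 20928 = 0**2 + 20928 = 0 + 20928 = 20928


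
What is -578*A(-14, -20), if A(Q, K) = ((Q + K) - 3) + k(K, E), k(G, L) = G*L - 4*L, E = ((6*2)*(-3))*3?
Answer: -1476790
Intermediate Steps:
E = -108 (E = (12*(-3))*3 = -36*3 = -108)
k(G, L) = -4*L + G*L
A(Q, K) = 429 + Q - 107*K (A(Q, K) = ((Q + K) - 3) - 108*(-4 + K) = ((K + Q) - 3) + (432 - 108*K) = (-3 + K + Q) + (432 - 108*K) = 429 + Q - 107*K)
-578*A(-14, -20) = -578*(429 - 14 - 107*(-20)) = -578*(429 - 14 + 2140) = -578*2555 = -1476790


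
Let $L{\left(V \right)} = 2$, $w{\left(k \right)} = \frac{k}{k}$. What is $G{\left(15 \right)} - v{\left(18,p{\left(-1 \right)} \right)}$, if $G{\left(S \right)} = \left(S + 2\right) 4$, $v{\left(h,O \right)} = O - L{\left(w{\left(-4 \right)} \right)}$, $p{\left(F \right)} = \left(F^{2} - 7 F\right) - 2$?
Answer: $64$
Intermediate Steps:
$w{\left(k \right)} = 1$
$p{\left(F \right)} = -2 + F^{2} - 7 F$
$v{\left(h,O \right)} = -2 + O$ ($v{\left(h,O \right)} = O - 2 = -2 + O$)
$G{\left(S \right)} = 8 + 4 S$ ($G{\left(S \right)} = \left(2 + S\right) 4 = 8 + 4 S$)
$G{\left(15 \right)} - v{\left(18,p{\left(-1 \right)} \right)} = \left(8 + 4 \cdot 15\right) - \left(-2 - \left(-5 - 1\right)\right) = \left(8 + 60\right) - \left(-2 + \left(-2 + 1 + 7\right)\right) = 68 - \left(-2 + 6\right) = 68 - 4 = 64$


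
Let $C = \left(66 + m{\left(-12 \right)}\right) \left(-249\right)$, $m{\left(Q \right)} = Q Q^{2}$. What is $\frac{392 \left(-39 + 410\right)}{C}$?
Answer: $\frac{72716}{206919} \approx 0.35142$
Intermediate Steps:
$m{\left(Q \right)} = Q^{3}$
$C = 413838$ ($C = \left(66 + \left(-12\right)^{3}\right) \left(-249\right) = \left(66 - 1728\right) \left(-249\right) = \left(-1662\right) \left(-249\right) = 413838$)
$\frac{392 \left(-39 + 410\right)}{C} = \frac{392 \left(-39 + 410\right)}{413838} = 392 \cdot 371 \cdot \frac{1}{413838} = 145432 \cdot \frac{1}{413838} = \frac{72716}{206919}$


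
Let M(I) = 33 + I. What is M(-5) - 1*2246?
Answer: -2218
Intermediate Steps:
M(-5) - 1*2246 = (33 - 5) - 1*2246 = 28 - 2246 = -2218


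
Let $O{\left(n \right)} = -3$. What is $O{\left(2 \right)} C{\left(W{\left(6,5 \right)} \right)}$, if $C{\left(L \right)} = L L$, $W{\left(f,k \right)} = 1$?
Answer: $-3$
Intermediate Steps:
$C{\left(L \right)} = L^{2}$
$O{\left(2 \right)} C{\left(W{\left(6,5 \right)} \right)} = - 3 \cdot 1^{2} = \left(-3\right) 1 = -3$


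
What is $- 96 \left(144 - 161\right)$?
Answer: $1632$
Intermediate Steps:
$- 96 \left(144 - 161\right) = \left(-96\right) \left(-17\right) = 1632$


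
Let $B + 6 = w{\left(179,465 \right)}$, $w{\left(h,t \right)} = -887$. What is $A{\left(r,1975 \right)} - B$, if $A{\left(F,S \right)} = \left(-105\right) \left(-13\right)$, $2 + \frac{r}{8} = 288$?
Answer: $2258$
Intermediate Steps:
$r = 2288$ ($r = -16 + 8 \cdot 288 = -16 + 2304 = 2288$)
$A{\left(F,S \right)} = 1365$
$B = -893$ ($B = -6 - 887 = -893$)
$A{\left(r,1975 \right)} - B = 1365 - -893 = 1365 + 893 = 2258$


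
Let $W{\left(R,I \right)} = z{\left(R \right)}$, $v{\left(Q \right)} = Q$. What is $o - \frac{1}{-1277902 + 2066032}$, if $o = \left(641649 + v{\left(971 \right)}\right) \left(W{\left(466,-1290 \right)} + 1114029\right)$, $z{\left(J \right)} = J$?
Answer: $\frac{564456165778196999}{788130} \approx 7.162 \cdot 10^{11}$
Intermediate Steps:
$W{\left(R,I \right)} = R$
$o = 716196776900$ ($o = \left(641649 + 971\right) \left(466 + 1114029\right) = 642620 \cdot 1114495 = 716196776900$)
$o - \frac{1}{-1277902 + 2066032} = 716196776900 - \frac{1}{-1277902 + 2066032} = 716196776900 - \frac{1}{788130} = \frac{564456165778196999}{788130}$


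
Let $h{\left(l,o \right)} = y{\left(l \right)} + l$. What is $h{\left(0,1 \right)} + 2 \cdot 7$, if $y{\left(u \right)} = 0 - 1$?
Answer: $13$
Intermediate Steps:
$y{\left(u \right)} = -1$
$h{\left(l,o \right)} = -1 + l$
$h{\left(0,1 \right)} + 2 \cdot 7 = \left(-1 + 0\right) + 2 \cdot 7 = -1 + 14 = 13$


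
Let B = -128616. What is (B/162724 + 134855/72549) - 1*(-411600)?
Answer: 1214785344976109/2951365869 ≈ 4.1160e+5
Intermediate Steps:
(B/162724 + 134855/72549) - 1*(-411600) = (-128616/162724 + 134855/72549) - 1*(-411600) = (-128616*1/162724 + 134855*(1/72549)) + 411600 = (-32154/40681 + 134855/72549) + 411600 = 3153295709/2951365869 + 411600 = 1214785344976109/2951365869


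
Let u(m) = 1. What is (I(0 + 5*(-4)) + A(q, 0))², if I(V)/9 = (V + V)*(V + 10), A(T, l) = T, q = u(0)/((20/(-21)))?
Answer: 5180976441/400 ≈ 1.2952e+7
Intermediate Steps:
q = -21/20 (q = 1/(20/(-21)) = 1/(20*(-1/21)) = 1/(-20/21) = 1*(-21/20) = -21/20 ≈ -1.0500)
I(V) = 18*V*(10 + V) (I(V) = 9*((V + V)*(V + 10)) = 9*((2*V)*(10 + V)) = 9*(2*V*(10 + V)) = 18*V*(10 + V))
(I(0 + 5*(-4)) + A(q, 0))² = (18*(0 + 5*(-4))*(10 + (0 + 5*(-4))) - 21/20)² = (18*(0 - 20)*(10 + (0 - 20)) - 21/20)² = (18*(-20)*(10 - 20) - 21/20)² = (18*(-20)*(-10) - 21/20)² = (3600 - 21/20)² = (71979/20)² = 5180976441/400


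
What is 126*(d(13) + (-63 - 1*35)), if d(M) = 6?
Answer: -11592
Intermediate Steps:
126*(d(13) + (-63 - 1*35)) = 126*(6 + (-63 - 1*35)) = 126*(6 + (-63 - 35)) = 126*(6 - 98) = 126*(-92) = -11592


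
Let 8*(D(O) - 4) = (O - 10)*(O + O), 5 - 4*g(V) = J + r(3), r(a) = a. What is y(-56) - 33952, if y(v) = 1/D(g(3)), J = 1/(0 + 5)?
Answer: -158927712/4681 ≈ -33952.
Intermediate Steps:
J = 1/5 ≈ 0.20000
g(V) = 9/20 (g(V) = 5/4 - (1/5 + 3)/4 = 5/4 - 1/4*16/5 = 5/4 - 4/5 = 9/20)
D(O) = 4 + O*(-10 + O)/4 (D(O) = 4 + ((O - 10)*(O + O))/8 = 4 + ((-10 + O)*(2*O))/8 = 4 + (2*O*(-10 + O))/8 = 4 + O*(-10 + O)/4)
y(v) = 1600/4681 (y(v) = 1/(4 - 5/2*9/20 + (9/20)**2/4) = 1/(4 - 9/8 + (1/4)*(81/400)) = 1/(4 - 9/8 + 81/1600) = 1/(4681/1600) = 1600/4681)
y(-56) - 33952 = 1600/4681 - 33952 = -158927712/4681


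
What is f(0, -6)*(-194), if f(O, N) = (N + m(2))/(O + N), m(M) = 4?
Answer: -194/3 ≈ -64.667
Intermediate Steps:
f(O, N) = (4 + N)/(N + O) (f(O, N) = (N + 4)/(O + N) = (4 + N)/(N + O))
f(0, -6)*(-194) = ((4 - 6)/(-6 + 0))*(-194) = (-2/(-6))*(-194) = -⅙*(-2)*(-194) = (⅓)*(-194) = -194/3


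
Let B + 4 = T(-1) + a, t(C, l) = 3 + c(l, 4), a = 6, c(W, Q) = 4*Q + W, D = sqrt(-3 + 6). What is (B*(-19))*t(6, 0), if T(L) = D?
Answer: -722 - 361*sqrt(3) ≈ -1347.3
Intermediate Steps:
D = sqrt(3) ≈ 1.7320
c(W, Q) = W + 4*Q
T(L) = sqrt(3)
t(C, l) = 19 + l (t(C, l) = 3 + (l + 4*4) = 3 + (l + 16) = 3 + (16 + l) = 19 + l)
B = 2 + sqrt(3) (B = -4 + (sqrt(3) + 6) = -4 + (6 + sqrt(3)) = 2 + sqrt(3) ≈ 3.7321)
(B*(-19))*t(6, 0) = ((2 + sqrt(3))*(-19))*(19 + 0) = (-38 - 19*sqrt(3))*19 = -722 - 361*sqrt(3)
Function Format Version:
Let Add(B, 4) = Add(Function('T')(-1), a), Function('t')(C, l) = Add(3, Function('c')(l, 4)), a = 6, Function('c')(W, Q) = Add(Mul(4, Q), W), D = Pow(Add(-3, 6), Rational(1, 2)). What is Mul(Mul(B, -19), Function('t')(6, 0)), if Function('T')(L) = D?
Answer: Add(-722, Mul(-361, Pow(3, Rational(1, 2)))) ≈ -1347.3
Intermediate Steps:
D = Pow(3, Rational(1, 2)) ≈ 1.7320
Function('c')(W, Q) = Add(W, Mul(4, Q))
Function('T')(L) = Pow(3, Rational(1, 2))
Function('t')(C, l) = Add(19, l) (Function('t')(C, l) = Add(3, Add(l, Mul(4, 4))) = Add(3, Add(l, 16)) = Add(3, Add(16, l)) = Add(19, l))
B = Add(2, Pow(3, Rational(1, 2))) (B = Add(-4, Add(Pow(3, Rational(1, 2)), 6)) = Add(-4, Add(6, Pow(3, Rational(1, 2)))) = Add(2, Pow(3, Rational(1, 2))) ≈ 3.7321)
Mul(Mul(B, -19), Function('t')(6, 0)) = Mul(Mul(Add(2, Pow(3, Rational(1, 2))), -19), Add(19, 0)) = Mul(Add(-38, Mul(-19, Pow(3, Rational(1, 2)))), 19) = Add(-722, Mul(-361, Pow(3, Rational(1, 2))))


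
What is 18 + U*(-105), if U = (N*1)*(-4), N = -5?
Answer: -2082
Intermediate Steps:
U = 20 (U = -5*1*(-4) = -5*(-4) = 20)
18 + U*(-105) = 18 + 20*(-105) = 18 - 2100 = -2082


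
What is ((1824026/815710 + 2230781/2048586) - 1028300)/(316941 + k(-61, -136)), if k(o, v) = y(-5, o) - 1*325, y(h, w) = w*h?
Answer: -859168651875500627/264795749083110630 ≈ -3.2446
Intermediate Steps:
y(h, w) = h*w
k(o, v) = -325 - 5*o (k(o, v) = -5*o - 1*325 = -5*o - 325 = -325 - 5*o)
((1824026/815710 + 2230781/2048586) - 1028300)/(316941 + k(-61, -136)) = ((1824026/815710 + 2230781/2048586) - 1028300)/(316941 + (-325 - 5*(-61))) = ((1824026*(1/815710) + 2230781*(1/2048586)) - 1028300)/(316941 + (-325 + 305)) = ((912013/407855 + 2230781/2048586) - 1028300)/(316941 - 20) = (2778172248373/835526043030 - 1028300)/316921 = -859168651875500627/835526043030*1/316921 = -859168651875500627/264795749083110630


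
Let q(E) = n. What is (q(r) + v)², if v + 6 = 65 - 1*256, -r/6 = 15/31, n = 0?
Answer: 38809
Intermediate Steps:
r = -90/31 ≈ -2.9032
v = -197 (v = -6 + (65 - 1*256) = -6 + (65 - 256) = -6 - 191 = -197)
q(E) = 0
(q(r) + v)² = (0 - 197)² = (-197)² = 38809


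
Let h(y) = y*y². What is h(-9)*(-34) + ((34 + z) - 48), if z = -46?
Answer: 24726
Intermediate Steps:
h(y) = y³
h(-9)*(-34) + ((34 + z) - 48) = (-9)³*(-34) + ((34 - 46) - 48) = -729*(-34) + (-12 - 48) = 24786 - 60 = 24726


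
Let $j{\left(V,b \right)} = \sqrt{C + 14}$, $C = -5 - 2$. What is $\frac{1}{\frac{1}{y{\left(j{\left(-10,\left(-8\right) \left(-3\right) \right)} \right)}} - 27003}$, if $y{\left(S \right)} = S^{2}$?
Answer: $- \frac{7}{189020} \approx -3.7033 \cdot 10^{-5}$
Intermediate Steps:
$C = -7$ ($C = -5 - 2 = -7$)
$j{\left(V,b \right)} = \sqrt{7}$ ($j{\left(V,b \right)} = \sqrt{-7 + 14} = \sqrt{7}$)
$\frac{1}{\frac{1}{y{\left(j{\left(-10,\left(-8\right) \left(-3\right) \right)} \right)}} - 27003} = \frac{1}{\frac{1}{\left(\sqrt{7}\right)^{2}} - 27003} = \frac{1}{\frac{1}{7} - 27003} = \frac{1}{- \frac{189020}{7}} = - \frac{7}{189020}$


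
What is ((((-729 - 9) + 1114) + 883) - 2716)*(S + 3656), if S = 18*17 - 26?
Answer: -5734752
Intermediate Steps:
S = 280 (S = 306 - 26 = 280)
((((-729 - 9) + 1114) + 883) - 2716)*(S + 3656) = ((((-729 - 9) + 1114) + 883) - 2716)*(280 + 3656) = (((-738 + 1114) + 883) - 2716)*3936 = ((376 + 883) - 2716)*3936 = (1259 - 2716)*3936 = -1457*3936 = -5734752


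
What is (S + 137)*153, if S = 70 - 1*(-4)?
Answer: 32283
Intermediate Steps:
S = 74 (S = 70 + 4 = 74)
(S + 137)*153 = (74 + 137)*153 = 211*153 = 32283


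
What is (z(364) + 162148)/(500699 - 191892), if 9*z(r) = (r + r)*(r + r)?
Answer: 1989316/2779263 ≈ 0.71577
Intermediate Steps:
z(r) = 4*r²/9 (z(r) = ((r + r)*(r + r))/9 = ((2*r)*(2*r))/9 = (4*r²)/9 = 4*r²/9)
(z(364) + 162148)/(500699 - 191892) = ((4/9)*364² + 162148)/(500699 - 191892) = ((4/9)*132496 + 162148)/308807 = (529984/9 + 162148)*(1/308807) = (1989316/9)*(1/308807) = 1989316/2779263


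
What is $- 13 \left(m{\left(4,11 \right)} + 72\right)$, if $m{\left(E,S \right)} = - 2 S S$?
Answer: $2210$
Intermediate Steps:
$m{\left(E,S \right)} = - 2 S^{2}$
$- 13 \left(m{\left(4,11 \right)} + 72\right) = - 13 \left(- 2 \cdot 11^{2} + 72\right) = - 13 \left(\left(-2\right) 121 + 72\right) = - 13 \left(-242 + 72\right) = \left(-13\right) \left(-170\right) = 2210$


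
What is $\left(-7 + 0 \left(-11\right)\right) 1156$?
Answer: $-8092$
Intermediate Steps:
$\left(-7 + 0 \left(-11\right)\right) 1156 = \left(-7 + 0\right) 1156 = \left(-7\right) 1156 = -8092$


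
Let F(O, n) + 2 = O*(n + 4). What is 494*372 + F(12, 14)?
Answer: 183982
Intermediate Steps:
F(O, n) = -2 + O*(4 + n) (F(O, n) = -2 + O*(n + 4) = -2 + O*(4 + n))
494*372 + F(12, 14) = 494*372 + (-2 + 4*12 + 12*14) = 183768 + (-2 + 48 + 168) = 183768 + 214 = 183982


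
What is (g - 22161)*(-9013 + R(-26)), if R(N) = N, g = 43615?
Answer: -193922706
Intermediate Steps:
(g - 22161)*(-9013 + R(-26)) = (43615 - 22161)*(-9013 - 26) = 21454*(-9039) = -193922706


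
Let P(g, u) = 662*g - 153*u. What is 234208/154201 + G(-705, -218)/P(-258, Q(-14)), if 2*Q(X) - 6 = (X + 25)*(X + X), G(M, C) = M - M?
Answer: 234208/154201 ≈ 1.5188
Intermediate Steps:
G(M, C) = 0
Q(X) = 3 + X*(25 + X) (Q(X) = 3 + ((X + 25)*(X + X))/2 = 3 + ((25 + X)*(2*X))/2 = 3 + (2*X*(25 + X))/2 = 3 + X*(25 + X))
P(g, u) = -153*u + 662*g
234208/154201 + G(-705, -218)/P(-258, Q(-14)) = 234208/154201 + 0/(-153*(3 + (-14)² + 25*(-14)) + 662*(-258)) = 234208*(1/154201) + 0/(-153*(3 + 196 - 350) - 170796) = 234208/154201 + 0/(-153*(-151) - 170796) = 234208/154201 + 0/(23103 - 170796) = 234208/154201 + 0/(-147693) = 234208/154201 + 0*(-1/147693) = 234208/154201 + 0 = 234208/154201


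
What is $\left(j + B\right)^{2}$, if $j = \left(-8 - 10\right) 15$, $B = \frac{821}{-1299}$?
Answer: $\frac{123588105601}{1687401} \approx 73242.0$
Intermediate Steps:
$B = - \frac{821}{1299}$ ($B = 821 \left(- \frac{1}{1299}\right) = - \frac{821}{1299} \approx -0.63202$)
$j = -270$ ($j = \left(-18\right) 15 = -270$)
$\left(j + B\right)^{2} = \left(-270 - \frac{821}{1299}\right)^{2} = \left(- \frac{351551}{1299}\right)^{2} = \frac{123588105601}{1687401}$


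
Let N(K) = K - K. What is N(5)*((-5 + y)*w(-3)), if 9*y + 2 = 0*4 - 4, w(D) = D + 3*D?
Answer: 0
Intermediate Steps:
w(D) = 4*D
y = -⅔ (y = -2/9 + (0*4 - 4)/9 = -2/9 + (0 - 4)/9 = -2/9 + (⅑)*(-4) = -2/9 - 4/9 = -⅔ ≈ -0.66667)
N(K) = 0
N(5)*((-5 + y)*w(-3)) = 0*((-5 - ⅔)*(4*(-3))) = 0*(-17/3*(-12)) = 0*68 = 0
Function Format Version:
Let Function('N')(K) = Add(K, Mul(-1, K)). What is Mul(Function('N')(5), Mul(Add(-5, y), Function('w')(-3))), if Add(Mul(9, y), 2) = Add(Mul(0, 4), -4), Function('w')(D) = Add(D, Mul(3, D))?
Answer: 0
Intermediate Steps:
Function('w')(D) = Mul(4, D)
y = Rational(-2, 3) (y = Add(Rational(-2, 9), Mul(Rational(1, 9), Add(Mul(0, 4), -4))) = Add(Rational(-2, 9), Mul(Rational(1, 9), Add(0, -4))) = Add(Rational(-2, 9), Mul(Rational(1, 9), -4)) = Add(Rational(-2, 9), Rational(-4, 9)) = Rational(-2, 3) ≈ -0.66667)
Function('N')(K) = 0
Mul(Function('N')(5), Mul(Add(-5, y), Function('w')(-3))) = Mul(0, Mul(Add(-5, Rational(-2, 3)), Mul(4, -3))) = Mul(0, Mul(Rational(-17, 3), -12)) = Mul(0, 68) = 0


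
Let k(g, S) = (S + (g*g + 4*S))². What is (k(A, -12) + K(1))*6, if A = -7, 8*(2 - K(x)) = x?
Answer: 2949/4 ≈ 737.25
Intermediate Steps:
K(x) = 2 - x/8
k(g, S) = (g² + 5*S)² (k(g, S) = (S + (g² + 4*S))² = (g² + 5*S)²)
(k(A, -12) + K(1))*6 = (((-7)² + 5*(-12))² + (2 - ⅛*1))*6 = ((49 - 60)² + (2 - ⅛))*6 = ((-11)² + 15/8)*6 = (121 + 15/8)*6 = (983/8)*6 = 2949/4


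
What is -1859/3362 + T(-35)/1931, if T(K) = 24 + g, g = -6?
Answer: -3529213/6492022 ≈ -0.54362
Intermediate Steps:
T(K) = 18 (T(K) = 24 - 6 = 18)
-1859/3362 + T(-35)/1931 = -1859/3362 + 18/1931 = -3529213/6492022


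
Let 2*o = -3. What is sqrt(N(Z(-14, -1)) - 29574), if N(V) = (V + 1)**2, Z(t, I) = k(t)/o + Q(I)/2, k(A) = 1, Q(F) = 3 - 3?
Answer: I*sqrt(266165)/3 ≈ 171.97*I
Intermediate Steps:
Q(F) = 0
o = -3/2 (o = (1/2)*(-3) = -3/2 ≈ -1.5000)
Z(t, I) = -2/3 (Z(t, I) = 1/(-3/2) + 0/2 = 1*(-2/3) + 0*(1/2) = -2/3 + 0 = -2/3)
N(V) = (1 + V)**2
sqrt(N(Z(-14, -1)) - 29574) = sqrt((1 - 2/3)**2 - 29574) = sqrt((1/3)**2 - 29574) = sqrt(1/9 - 29574) = sqrt(-266165/9) = I*sqrt(266165)/3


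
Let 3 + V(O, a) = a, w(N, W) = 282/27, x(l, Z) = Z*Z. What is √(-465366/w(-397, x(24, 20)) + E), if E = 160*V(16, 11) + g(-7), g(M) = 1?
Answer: 2*I*√23898795/47 ≈ 208.03*I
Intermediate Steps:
x(l, Z) = Z²
w(N, W) = 94/9 (w(N, W) = 282*(1/27) = 94/9)
V(O, a) = -3 + a
E = 1281 (E = 160*(-3 + 11) + 1 = 160*8 + 1 = 1280 + 1 = 1281)
√(-465366/w(-397, x(24, 20)) + E) = √(-465366/94/9 + 1281) = √(-465366*9/94 + 1281) = √(-2094147/47 + 1281) = √(-2033940/47) = 2*I*√23898795/47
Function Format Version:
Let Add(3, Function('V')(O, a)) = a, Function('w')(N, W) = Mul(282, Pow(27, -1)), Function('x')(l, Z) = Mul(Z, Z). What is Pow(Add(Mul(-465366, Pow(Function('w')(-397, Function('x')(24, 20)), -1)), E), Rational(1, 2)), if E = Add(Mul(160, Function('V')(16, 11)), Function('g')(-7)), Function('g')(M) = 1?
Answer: Mul(Rational(2, 47), I, Pow(23898795, Rational(1, 2))) ≈ Mul(208.03, I)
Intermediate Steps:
Function('x')(l, Z) = Pow(Z, 2)
Function('w')(N, W) = Rational(94, 9) (Function('w')(N, W) = Mul(282, Rational(1, 27)) = Rational(94, 9))
Function('V')(O, a) = Add(-3, a)
E = 1281 (E = Add(Mul(160, Add(-3, 11)), 1) = Add(Mul(160, 8), 1) = Add(1280, 1) = 1281)
Pow(Add(Mul(-465366, Pow(Function('w')(-397, Function('x')(24, 20)), -1)), E), Rational(1, 2)) = Pow(Add(Mul(-465366, Pow(Rational(94, 9), -1)), 1281), Rational(1, 2)) = Pow(Add(Mul(-465366, Rational(9, 94)), 1281), Rational(1, 2)) = Pow(Add(Rational(-2094147, 47), 1281), Rational(1, 2)) = Pow(Rational(-2033940, 47), Rational(1, 2)) = Mul(Rational(2, 47), I, Pow(23898795, Rational(1, 2)))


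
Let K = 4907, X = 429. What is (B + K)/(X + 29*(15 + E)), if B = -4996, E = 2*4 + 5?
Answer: -89/1241 ≈ -0.071716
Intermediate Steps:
E = 13 (E = 8 + 5 = 13)
(B + K)/(X + 29*(15 + E)) = (-4996 + 4907)/(429 + 29*(15 + 13)) = -89/(429 + 29*28) = -89/(429 + 812) = -89/1241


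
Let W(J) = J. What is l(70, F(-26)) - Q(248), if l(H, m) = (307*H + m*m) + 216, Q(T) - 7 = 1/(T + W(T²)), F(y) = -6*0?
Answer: 1339956647/61752 ≈ 21699.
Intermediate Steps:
F(y) = 0
Q(T) = 7 + 1/(T + T²)
l(H, m) = 216 + m² + 307*H (l(H, m) = (307*H + m²) + 216 = (m² + 307*H) + 216 = 216 + m² + 307*H)
l(70, F(-26)) - Q(248) = (216 + 0² + 307*70) - (1 + 7*248 + 7*248²)/(248*(1 + 248)) = (216 + 0 + 21490) - (1 + 1736 + 7*61504)/(248*249) = 21706 - (1 + 1736 + 430528)/(248*249) = 21706 - 432265/(248*249) = 21706 - 1*432265/61752 = 21706 - 432265/61752 = 1339956647/61752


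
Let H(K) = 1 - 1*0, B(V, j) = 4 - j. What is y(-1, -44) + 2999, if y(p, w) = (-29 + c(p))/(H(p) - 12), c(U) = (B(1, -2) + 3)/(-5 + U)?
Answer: 66039/22 ≈ 3001.8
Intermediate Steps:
H(K) = 1 (H(K) = 1 + 0 = 1)
c(U) = 9/(-5 + U) (c(U) = ((4 - 1*(-2)) + 3)/(-5 + U) = ((4 + 2) + 3)/(-5 + U) = (6 + 3)/(-5 + U) = 9/(-5 + U))
y(p, w) = 29/11 - 9/(11*(-5 + p)) (y(p, w) = (-29 + 9/(-5 + p))/(1 - 12) = (-29 + 9/(-5 + p))/(-11) = (-29 + 9/(-5 + p))*(-1/11) = 29/11 - 9/(11*(-5 + p)))
y(-1, -44) + 2999 = (-154 + 29*(-1))/(11*(-5 - 1)) + 2999 = (1/11)*(-154 - 29)/(-6) + 2999 = (1/11)*(-⅙)*(-183) + 2999 = 61/22 + 2999 = 66039/22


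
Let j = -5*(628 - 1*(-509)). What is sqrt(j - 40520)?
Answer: I*sqrt(46205) ≈ 214.95*I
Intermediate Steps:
j = -5685 (j = -5*(628 + 509) = -5*1137 = -5685)
sqrt(j - 40520) = sqrt(-5685 - 40520) = sqrt(-46205) = I*sqrt(46205)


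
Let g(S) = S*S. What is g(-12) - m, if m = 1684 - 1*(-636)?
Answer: -2176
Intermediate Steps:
g(S) = S²
m = 2320 (m = 1684 + 636 = 2320)
g(-12) - m = (-12)² - 1*2320 = 144 - 2320 = -2176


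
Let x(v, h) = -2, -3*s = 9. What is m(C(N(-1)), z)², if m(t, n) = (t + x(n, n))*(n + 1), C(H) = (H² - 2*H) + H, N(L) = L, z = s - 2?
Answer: 0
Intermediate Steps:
s = -3 (s = -⅓*9 = -3)
z = -5 (z = -3 - 2 = -5)
C(H) = H² - H
m(t, n) = (1 + n)*(-2 + t) (m(t, n) = (t - 2)*(n + 1) = (-2 + t)*(1 + n) = (1 + n)*(-2 + t))
m(C(N(-1)), z)² = (-2 - (-1 - 1) - 2*(-5) - (-5)*(-1 - 1))² = (-2 - 1*(-2) + 10 - (-5)*(-2))² = (-2 + 2 + 10 - 5*2)² = (-2 + 2 + 10 - 10)² = 0² = 0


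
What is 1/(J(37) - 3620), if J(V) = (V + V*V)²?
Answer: 1/1973216 ≈ 5.0679e-7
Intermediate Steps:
J(V) = (V + V²)²
1/(J(37) - 3620) = 1/(37²*(1 + 37)² - 3620) = 1/(1369*38² - 3620) = 1/(1369*1444 - 3620) = 1/(1976836 - 3620) = 1/1973216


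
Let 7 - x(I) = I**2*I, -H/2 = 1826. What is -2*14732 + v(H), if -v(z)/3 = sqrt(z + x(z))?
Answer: -29464 - 3*sqrt(48707100163) ≈ -6.9156e+5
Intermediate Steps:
H = -3652 (H = -2*1826 = -3652)
x(I) = 7 - I**3 (x(I) = 7 - I**2*I = 7 - I**3)
v(z) = -3*sqrt(7 + z - z**3) (v(z) = -3*sqrt(z + (7 - z**3)) = -3*sqrt(7 + z - z**3))
-2*14732 + v(H) = -2*14732 - 3*sqrt(7 - 3652 - 1*(-3652)**3) = -29464 - 3*sqrt(7 - 3652 - 1*(-48707103808)) = -29464 - 3*sqrt(7 - 3652 + 48707103808) = -29464 - 3*sqrt(48707100163)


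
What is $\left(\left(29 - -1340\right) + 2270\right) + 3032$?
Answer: $6671$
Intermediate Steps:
$\left(\left(29 - -1340\right) + 2270\right) + 3032 = \left(\left(29 + 1340\right) + 2270\right) + 3032 = \left(1369 + 2270\right) + 3032 = 3639 + 3032 = 6671$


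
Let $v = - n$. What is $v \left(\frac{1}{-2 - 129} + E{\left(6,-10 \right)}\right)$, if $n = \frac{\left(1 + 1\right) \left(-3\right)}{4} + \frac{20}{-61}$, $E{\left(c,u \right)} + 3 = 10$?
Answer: $\frac{102134}{7991} \approx 12.781$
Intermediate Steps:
$E{\left(c,u \right)} = 7$ ($E{\left(c,u \right)} = -3 + 10 = 7$)
$n = - \frac{223}{122}$ ($n = 2 \left(-3\right) \frac{1}{4} + 20 \left(- \frac{1}{61}\right) = \left(-6\right) \frac{1}{4} - \frac{20}{61} = - \frac{3}{2} - \frac{20}{61} = - \frac{223}{122} \approx -1.8279$)
$v = \frac{223}{122}$ ($v = \left(-1\right) \left(- \frac{223}{122}\right) = \frac{223}{122} \approx 1.8279$)
$v \left(\frac{1}{-2 - 129} + E{\left(6,-10 \right)}\right) = \frac{223 \left(\frac{1}{-2 - 129} + 7\right)}{122} = \frac{223 \left(\frac{1}{-131} + 7\right)}{122} = \frac{223 \left(- \frac{1}{131} + 7\right)}{122} = \frac{223}{122} \cdot \frac{916}{131} = \frac{102134}{7991}$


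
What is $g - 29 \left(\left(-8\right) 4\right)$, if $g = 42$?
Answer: $970$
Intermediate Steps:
$g - 29 \left(\left(-8\right) 4\right) = 42 - 29 \left(\left(-8\right) 4\right) = 42 - -928 = 42 + 928 = 970$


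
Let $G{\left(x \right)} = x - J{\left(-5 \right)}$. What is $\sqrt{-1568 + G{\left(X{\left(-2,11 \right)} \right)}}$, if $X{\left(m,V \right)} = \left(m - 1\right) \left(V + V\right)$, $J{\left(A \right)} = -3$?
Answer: $i \sqrt{1631} \approx 40.386 i$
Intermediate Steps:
$X{\left(m,V \right)} = 2 V \left(-1 + m\right)$ ($X{\left(m,V \right)} = \left(-1 + m\right) 2 V = 2 V \left(-1 + m\right)$)
$G{\left(x \right)} = 3 + x$ ($G{\left(x \right)} = x - -3 = x + 3 = 3 + x$)
$\sqrt{-1568 + G{\left(X{\left(-2,11 \right)} \right)}} = \sqrt{-1568 + \left(3 + 2 \cdot 11 \left(-1 - 2\right)\right)} = \sqrt{-1568 + \left(3 + 2 \cdot 11 \left(-3\right)\right)} = \sqrt{-1568 + \left(3 - 66\right)} = \sqrt{-1568 - 63} = \sqrt{-1631} = i \sqrt{1631}$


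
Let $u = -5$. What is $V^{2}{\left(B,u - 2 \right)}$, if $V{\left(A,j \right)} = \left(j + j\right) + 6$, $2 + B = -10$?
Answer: $64$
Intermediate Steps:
$B = -12$ ($B = -2 - 10 = -12$)
$V{\left(A,j \right)} = 6 + 2 j$ ($V{\left(A,j \right)} = 2 j + 6 = 6 + 2 j$)
$V^{2}{\left(B,u - 2 \right)} = \left(6 + 2 \left(-5 - 2\right)\right)^{2} = \left(6 + 2 \left(-7\right)\right)^{2} = \left(6 - 14\right)^{2} = \left(-8\right)^{2} = 64$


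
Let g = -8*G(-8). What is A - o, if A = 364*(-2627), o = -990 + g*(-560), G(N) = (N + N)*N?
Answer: -1528678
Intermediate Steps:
G(N) = 2*N**2 (G(N) = (2*N)*N = 2*N**2)
g = -1024 (g = -16*(-8)**2 = -16*64 = -8*128 = -1024)
o = 572450 (o = -990 - 1024*(-560) = -990 + 573440 = 572450)
A = -956228
A - o = -956228 - 1*572450 = -956228 - 572450 = -1528678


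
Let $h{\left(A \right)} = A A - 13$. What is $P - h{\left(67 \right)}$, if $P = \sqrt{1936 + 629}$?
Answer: $-4476 + 3 \sqrt{285} \approx -4425.4$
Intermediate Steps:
$h{\left(A \right)} = -13 + A^{2}$ ($h{\left(A \right)} = A^{2} - 13 = -13 + A^{2}$)
$P = 3 \sqrt{285}$ ($P = \sqrt{2565} = 3 \sqrt{285} \approx 50.646$)
$P - h{\left(67 \right)} = 3 \sqrt{285} - \left(-13 + 67^{2}\right) = 3 \sqrt{285} - \left(-13 + 4489\right) = 3 \sqrt{285} - 4476 = -4476 + 3 \sqrt{285}$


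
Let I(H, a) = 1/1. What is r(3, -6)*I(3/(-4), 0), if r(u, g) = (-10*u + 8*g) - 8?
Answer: -86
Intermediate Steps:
I(H, a) = 1
r(u, g) = -8 - 10*u + 8*g
r(3, -6)*I(3/(-4), 0) = (-8 - 10*3 + 8*(-6))*1 = (-8 - 30 - 48)*1 = -86*1 = -86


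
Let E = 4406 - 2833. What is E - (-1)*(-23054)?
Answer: -21481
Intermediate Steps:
E = 1573
E - (-1)*(-23054) = 1573 - (-1)*(-23054) = 1573 - 1*23054 = 1573 - 23054 = -21481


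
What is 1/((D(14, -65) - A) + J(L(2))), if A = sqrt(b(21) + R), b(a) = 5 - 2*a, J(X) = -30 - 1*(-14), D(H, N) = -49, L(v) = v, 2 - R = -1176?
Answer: -65/3084 + sqrt(1141)/3084 ≈ -0.010124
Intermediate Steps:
R = 1178 (R = 2 - 1*(-1176) = 2 + 1176 = 1178)
J(X) = -16 (J(X) = -30 + 14 = -16)
A = sqrt(1141) (A = sqrt((5 - 2*21) + 1178) = sqrt((5 - 42) + 1178) = sqrt(-37 + 1178) = sqrt(1141) ≈ 33.779)
1/((D(14, -65) - A) + J(L(2))) = 1/((-49 - sqrt(1141)) - 16) = 1/(-65 - sqrt(1141))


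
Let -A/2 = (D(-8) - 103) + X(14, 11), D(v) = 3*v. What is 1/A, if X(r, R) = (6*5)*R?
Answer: -1/406 ≈ -0.0024631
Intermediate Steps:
X(r, R) = 30*R
A = -406 (A = -2*((3*(-8) - 103) + 30*11) = -2*((-24 - 103) + 330) = -2*(-127 + 330) = -2*203 = -406)
1/A = 1/(-406) = -1/406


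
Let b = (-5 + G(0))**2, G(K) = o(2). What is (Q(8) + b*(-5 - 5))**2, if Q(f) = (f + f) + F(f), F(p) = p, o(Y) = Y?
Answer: 4356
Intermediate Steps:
G(K) = 2
b = 9 (b = (-5 + 2)**2 = (-3)**2 = 9)
Q(f) = 3*f (Q(f) = (f + f) + f = 2*f + f = 3*f)
(Q(8) + b*(-5 - 5))**2 = (3*8 + 9*(-5 - 5))**2 = (24 + 9*(-10))**2 = (24 - 90)**2 = (-66)**2 = 4356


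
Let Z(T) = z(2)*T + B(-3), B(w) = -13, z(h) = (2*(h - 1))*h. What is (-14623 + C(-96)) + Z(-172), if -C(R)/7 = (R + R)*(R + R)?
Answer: -273372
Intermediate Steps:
z(h) = h*(-2 + 2*h) (z(h) = (2*(-1 + h))*h = (-2 + 2*h)*h = h*(-2 + 2*h))
C(R) = -28*R² (C(R) = -7*(R + R)*(R + R) = -7*2*R*2*R = -28*R²)
Z(T) = -13 + 4*T (Z(T) = (2*2*(-1 + 2))*T - 13 = (2*2*1)*T - 13 = 4*T - 13 = -13 + 4*T)
(-14623 + C(-96)) + Z(-172) = (-14623 - 28*(-96)²) + (-13 + 4*(-172)) = (-14623 - 28*9216) + (-13 - 688) = (-14623 - 258048) - 701 = -272671 - 701 = -273372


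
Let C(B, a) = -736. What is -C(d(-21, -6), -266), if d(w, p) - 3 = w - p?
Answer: 736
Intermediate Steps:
d(w, p) = 3 + w - p (d(w, p) = 3 + (w - p) = 3 + w - p)
-C(d(-21, -6), -266) = -1*(-736) = 736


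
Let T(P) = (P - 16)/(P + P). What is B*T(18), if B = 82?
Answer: 41/9 ≈ 4.5556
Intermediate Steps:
T(P) = (-16 + P)/(2*P) (T(P) = (-16 + P)/((2*P)) = (-16 + P)*(1/(2*P)) = (-16 + P)/(2*P))
B*T(18) = 82*((½)*(-16 + 18)/18) = 82*((½)*(1/18)*2) = 82*(1/18) = 41/9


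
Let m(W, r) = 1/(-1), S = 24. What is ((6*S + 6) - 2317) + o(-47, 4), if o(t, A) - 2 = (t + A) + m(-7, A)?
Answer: -2209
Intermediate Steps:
m(W, r) = -1
o(t, A) = 1 + A + t (o(t, A) = 2 + ((t + A) - 1) = 2 + ((A + t) - 1) = 2 + (-1 + A + t) = 1 + A + t)
((6*S + 6) - 2317) + o(-47, 4) = ((6*24 + 6) - 2317) + (1 + 4 - 47) = ((144 + 6) - 2317) - 42 = (150 - 2317) - 42 = -2167 - 42 = -2209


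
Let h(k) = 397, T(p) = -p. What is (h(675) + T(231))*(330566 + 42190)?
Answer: 61877496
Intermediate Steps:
(h(675) + T(231))*(330566 + 42190) = (397 - 1*231)*(330566 + 42190) = (397 - 231)*372756 = 166*372756 = 61877496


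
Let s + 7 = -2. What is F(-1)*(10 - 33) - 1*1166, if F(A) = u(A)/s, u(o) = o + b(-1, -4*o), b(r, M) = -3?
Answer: -10586/9 ≈ -1176.2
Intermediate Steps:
s = -9 (s = -7 - 2 = -9)
u(o) = -3 + o (u(o) = o - 3 = -3 + o)
F(A) = ⅓ - A/9 (F(A) = (-3 + A)/(-9) = (-3 + A)*(-⅑) = ⅓ - A/9)
F(-1)*(10 - 33) - 1*1166 = (⅓ - ⅑*(-1))*(10 - 33) - 1*1166 = (⅓ + ⅑)*(-23) - 1166 = (4/9)*(-23) - 1166 = -92/9 - 1166 = -10586/9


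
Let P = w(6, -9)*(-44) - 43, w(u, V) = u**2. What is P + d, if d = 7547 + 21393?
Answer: 27313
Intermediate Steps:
d = 28940
P = -1627 (P = 6**2*(-44) - 43 = 36*(-44) - 43 = -1584 - 43 = -1627)
P + d = -1627 + 28940 = 27313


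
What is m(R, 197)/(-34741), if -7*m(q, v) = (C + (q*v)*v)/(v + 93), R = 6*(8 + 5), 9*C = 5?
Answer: 3891989/90674010 ≈ 0.042923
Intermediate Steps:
C = 5/9 (C = (⅑)*5 = 5/9 ≈ 0.55556)
R = 78 (R = 6*13 = 78)
m(q, v) = -(5/9 + q*v²)/(7*(93 + v)) (m(q, v) = -(5/9 + (q*v)*v)/(7*(v + 93)) = -(5/9 + q*v²)/(7*(93 + v)))
m(R, 197)/(-34741) = ((-5 - 9*78*197²)/(63*(93 + 197)))/(-34741) = ((1/63)*(-5 - 9*78*38809)/290)*(-1/34741) = ((1/63)*(1/290)*(-5 - 27243918))*(-1/34741) = ((1/63)*(1/290)*(-27243923))*(-1/34741) = -3891989/2610*(-1/34741) = 3891989/90674010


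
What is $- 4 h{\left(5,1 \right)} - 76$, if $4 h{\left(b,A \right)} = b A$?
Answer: $-81$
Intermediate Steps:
$h{\left(b,A \right)} = \frac{A b}{4}$ ($h{\left(b,A \right)} = \frac{b A}{4} = \frac{A b}{4}$)
$- 4 h{\left(5,1 \right)} - 76 = - 4 \cdot \frac{1}{4} \cdot 1 \cdot 5 - 76 = \left(-4\right) \frac{5}{4} - 76 = -5 - 76 = -81$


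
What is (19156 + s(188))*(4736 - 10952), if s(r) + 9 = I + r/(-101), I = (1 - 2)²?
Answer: -12020252160/101 ≈ -1.1901e+8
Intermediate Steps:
I = 1 (I = (-1)² = 1)
s(r) = -8 - r/101 (s(r) = -9 + (1 + r/(-101)) = -9 + (1 + r*(-1/101)) = -9 + (1 - r/101) = -8 - r/101)
(19156 + s(188))*(4736 - 10952) = (19156 + (-8 - 1/101*188))*(4736 - 10952) = (19156 + (-8 - 188/101))*(-6216) = (19156 - 996/101)*(-6216) = (1933760/101)*(-6216) = -12020252160/101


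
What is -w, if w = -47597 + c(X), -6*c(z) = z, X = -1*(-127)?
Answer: 285709/6 ≈ 47618.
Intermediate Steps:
X = 127
c(z) = -z/6
w = -285709/6 (w = -47597 - 1/6*127 = -47597 - 127/6 = -285709/6 ≈ -47618.)
-w = -1*(-285709/6) = 285709/6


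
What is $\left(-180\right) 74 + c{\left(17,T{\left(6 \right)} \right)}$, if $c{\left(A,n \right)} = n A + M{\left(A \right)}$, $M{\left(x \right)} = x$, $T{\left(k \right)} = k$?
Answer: $-13201$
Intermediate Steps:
$c{\left(A,n \right)} = A + A n$ ($c{\left(A,n \right)} = n A + A = A n + A = A + A n$)
$\left(-180\right) 74 + c{\left(17,T{\left(6 \right)} \right)} = \left(-180\right) 74 + 17 \left(1 + 6\right) = -13320 + 17 \cdot 7 = -13320 + 119 = -13201$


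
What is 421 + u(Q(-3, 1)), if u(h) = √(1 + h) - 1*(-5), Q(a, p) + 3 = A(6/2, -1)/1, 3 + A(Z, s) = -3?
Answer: 426 + 2*I*√2 ≈ 426.0 + 2.8284*I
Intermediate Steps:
A(Z, s) = -6 (A(Z, s) = -3 - 3 = -6)
Q(a, p) = -9 (Q(a, p) = -3 - 6/1 = -3 - 6*1 = -3 - 6 = -9)
u(h) = 5 + √(1 + h) (u(h) = √(1 + h) + 5 = 5 + √(1 + h))
421 + u(Q(-3, 1)) = 421 + (5 + √(1 - 9)) = 421 + (5 + √(-8)) = 421 + (5 + 2*I*√2) = 426 + 2*I*√2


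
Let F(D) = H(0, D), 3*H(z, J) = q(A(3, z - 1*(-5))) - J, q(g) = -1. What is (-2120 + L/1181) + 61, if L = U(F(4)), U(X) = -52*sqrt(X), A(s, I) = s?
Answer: -2059 - 52*I*sqrt(15)/3543 ≈ -2059.0 - 0.056843*I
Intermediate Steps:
H(z, J) = -1/3 - J/3 (H(z, J) = (-1 - J)/3 = -1/3 - J/3)
F(D) = -1/3 - D/3
L = -52*I*sqrt(15)/3 (L = -52*sqrt(-1/3 - 1/3*4) = -52*sqrt(-1/3 - 4/3) = -52*I*sqrt(15)/3 ≈ -67.132*I)
(-2120 + L/1181) + 61 = (-2120 - 52*I*sqrt(15)/3/1181) + 61 = (-2120 - 52*I*sqrt(15)/3*(1/1181)) + 61 = (-2120 - 52*I*sqrt(15)/3543) + 61 = -2059 - 52*I*sqrt(15)/3543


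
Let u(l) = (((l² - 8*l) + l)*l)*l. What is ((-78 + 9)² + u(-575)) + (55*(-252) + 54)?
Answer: 110643647205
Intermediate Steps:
u(l) = l²*(l² - 7*l) (u(l) = ((l² - 7*l)*l)*l = (l*(l² - 7*l))*l = l²*(l² - 7*l))
((-78 + 9)² + u(-575)) + (55*(-252) + 54) = ((-78 + 9)² + (-575)³*(-7 - 575)) + (55*(-252) + 54) = ((-69)² - 190109375*(-582)) + (-13860 + 54) = (4761 + 110643656250) - 13806 = 110643661011 - 13806 = 110643647205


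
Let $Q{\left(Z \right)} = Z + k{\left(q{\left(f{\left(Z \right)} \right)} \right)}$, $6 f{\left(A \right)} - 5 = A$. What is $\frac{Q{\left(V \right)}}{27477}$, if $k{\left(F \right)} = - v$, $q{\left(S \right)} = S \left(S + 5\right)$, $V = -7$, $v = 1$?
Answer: $- \frac{8}{27477} \approx -0.00029115$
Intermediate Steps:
$f{\left(A \right)} = \frac{5}{6} + \frac{A}{6}$
$q{\left(S \right)} = S \left(5 + S\right)$
$k{\left(F \right)} = -1$ ($k{\left(F \right)} = \left(-1\right) 1 = -1$)
$Q{\left(Z \right)} = -1 + Z$ ($Q{\left(Z \right)} = Z - 1 = -1 + Z$)
$\frac{Q{\left(V \right)}}{27477} = \frac{-1 - 7}{27477} = \left(-8\right) \frac{1}{27477} = - \frac{8}{27477}$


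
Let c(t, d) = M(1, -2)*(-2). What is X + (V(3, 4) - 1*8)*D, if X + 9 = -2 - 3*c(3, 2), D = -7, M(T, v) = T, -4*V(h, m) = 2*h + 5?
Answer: 281/4 ≈ 70.250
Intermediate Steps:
V(h, m) = -5/4 - h/2 (V(h, m) = -(2*h + 5)/4 = -(5 + 2*h)/4 = -5/4 - h/2)
c(t, d) = -2 (c(t, d) = 1*(-2) = -2)
X = -5 (X = -9 + (-2 - 3*(-2)) = -9 + (-2 + 6) = -9 + 4 = -5)
X + (V(3, 4) - 1*8)*D = -5 + ((-5/4 - ½*3) - 1*8)*(-7) = -5 + ((-5/4 - 3/2) - 8)*(-7) = -5 + (-11/4 - 8)*(-7) = -5 - 43/4*(-7) = -5 + 301/4 = 281/4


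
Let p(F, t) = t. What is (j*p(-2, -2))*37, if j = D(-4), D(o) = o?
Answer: 296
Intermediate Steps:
j = -4
(j*p(-2, -2))*37 = -4*(-2)*37 = 8*37 = 296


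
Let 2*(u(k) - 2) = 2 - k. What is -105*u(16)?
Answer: 525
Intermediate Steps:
u(k) = 3 - k/2 (u(k) = 2 + (2 - k)/2 = 2 + (1 - k/2) = 3 - k/2)
-105*u(16) = -105*(3 - 1/2*16) = -105*(3 - 8) = -105*(-5) = 525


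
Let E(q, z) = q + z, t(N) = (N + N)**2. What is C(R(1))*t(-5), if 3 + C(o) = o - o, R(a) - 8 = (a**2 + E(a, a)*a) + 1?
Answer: -300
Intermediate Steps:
t(N) = 4*N**2 (t(N) = (2*N)**2 = 4*N**2)
R(a) = 9 + 3*a**2 (R(a) = 8 + ((a**2 + (a + a)*a) + 1) = 8 + ((a**2 + (2*a)*a) + 1) = 8 + ((a**2 + 2*a**2) + 1) = 8 + (3*a**2 + 1) = 8 + (1 + 3*a**2) = 9 + 3*a**2)
C(o) = -3 (C(o) = -3 + (o - o) = -3 + 0 = -3)
C(R(1))*t(-5) = -12*(-5)**2 = -12*25 = -3*100 = -300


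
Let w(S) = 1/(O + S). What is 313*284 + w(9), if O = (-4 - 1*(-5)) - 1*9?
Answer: 88893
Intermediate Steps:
O = -8 (O = (-4 + 5) - 9 = 1 - 9 = -8)
w(S) = 1/(-8 + S)
313*284 + w(9) = 313*284 + 1/(-8 + 9) = 88892 + 1/1 = 88892 + 1 = 88893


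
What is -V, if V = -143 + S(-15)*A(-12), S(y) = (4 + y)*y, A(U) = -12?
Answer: 2123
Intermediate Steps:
S(y) = y*(4 + y)
V = -2123 (V = -143 - 15*(4 - 15)*(-12) = -143 - 15*(-11)*(-12) = -143 + 165*(-12) = -143 - 1980 = -2123)
-V = -1*(-2123) = 2123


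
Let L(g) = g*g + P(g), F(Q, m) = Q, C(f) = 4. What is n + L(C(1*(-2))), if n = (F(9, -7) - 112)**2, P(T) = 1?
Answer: 10626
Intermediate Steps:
n = 10609 (n = (9 - 112)**2 = (-103)**2 = 10609)
L(g) = 1 + g**2 (L(g) = g*g + 1 = g**2 + 1 = 1 + g**2)
n + L(C(1*(-2))) = 10609 + (1 + 4**2) = 10609 + (1 + 16) = 10609 + 17 = 10626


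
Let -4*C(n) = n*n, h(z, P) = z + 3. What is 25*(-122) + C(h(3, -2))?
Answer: -3059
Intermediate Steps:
h(z, P) = 3 + z
C(n) = -n²/4 (C(n) = -n*n/4 = -n²/4)
25*(-122) + C(h(3, -2)) = 25*(-122) - (3 + 3)²/4 = -3050 - ¼*6² = -3050 - ¼*36 = -3050 - 9 = -3059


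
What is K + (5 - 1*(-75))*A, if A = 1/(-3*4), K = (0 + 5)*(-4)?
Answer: -80/3 ≈ -26.667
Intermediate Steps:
K = -20 (K = 5*(-4) = -20)
A = -1/12 (A = 1/(-12) = -1/12 ≈ -0.083333)
K + (5 - 1*(-75))*A = -20 + (5 - 1*(-75))*(-1/12) = -20 + (5 + 75)*(-1/12) = -20 + 80*(-1/12) = -20 - 20/3 = -80/3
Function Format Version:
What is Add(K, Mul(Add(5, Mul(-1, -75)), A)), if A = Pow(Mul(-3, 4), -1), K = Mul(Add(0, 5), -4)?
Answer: Rational(-80, 3) ≈ -26.667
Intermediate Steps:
K = -20 (K = Mul(5, -4) = -20)
A = Rational(-1, 12) (A = Pow(-12, -1) = Rational(-1, 12) ≈ -0.083333)
Add(K, Mul(Add(5, Mul(-1, -75)), A)) = Add(-20, Mul(Add(5, Mul(-1, -75)), Rational(-1, 12))) = Add(-20, Mul(Add(5, 75), Rational(-1, 12))) = Add(-20, Mul(80, Rational(-1, 12))) = Add(-20, Rational(-20, 3)) = Rational(-80, 3)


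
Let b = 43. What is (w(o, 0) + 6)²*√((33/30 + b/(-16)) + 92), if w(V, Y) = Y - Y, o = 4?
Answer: 9*√36165/5 ≈ 342.31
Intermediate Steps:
w(V, Y) = 0
(w(o, 0) + 6)²*√((33/30 + b/(-16)) + 92) = (0 + 6)²*√((33/30 + 43/(-16)) + 92) = 6²*√((33*(1/30) + 43*(-1/16)) + 92) = 36*√((11/10 - 43/16) + 92) = 36*√(-127/80 + 92) = 36*√(7233/80) = 36*(√36165/20) = 9*√36165/5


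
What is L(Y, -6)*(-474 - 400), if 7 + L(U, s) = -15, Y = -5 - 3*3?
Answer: 19228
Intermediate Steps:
Y = -14 (Y = -5 - 9 = -14)
L(U, s) = -22 (L(U, s) = -7 - 15 = -22)
L(Y, -6)*(-474 - 400) = -22*(-474 - 400) = -22*(-874) = 19228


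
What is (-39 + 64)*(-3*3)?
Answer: -225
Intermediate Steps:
(-39 + 64)*(-3*3) = 25*(-9) = -225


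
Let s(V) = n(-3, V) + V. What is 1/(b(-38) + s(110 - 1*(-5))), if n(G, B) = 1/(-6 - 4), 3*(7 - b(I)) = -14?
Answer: 30/3797 ≈ 0.0079010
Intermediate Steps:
b(I) = 35/3 (b(I) = 7 - ⅓*(-14) = 7 + 14/3 = 35/3)
n(G, B) = -⅒ (n(G, B) = 1/(-10) = -⅒)
s(V) = -⅒ + V
1/(b(-38) + s(110 - 1*(-5))) = 1/(35/3 + (-⅒ + (110 - 1*(-5)))) = 1/(35/3 + (-⅒ + (110 + 5))) = 1/(35/3 + (-⅒ + 115)) = 1/(35/3 + 1149/10) = 1/(3797/30) = 30/3797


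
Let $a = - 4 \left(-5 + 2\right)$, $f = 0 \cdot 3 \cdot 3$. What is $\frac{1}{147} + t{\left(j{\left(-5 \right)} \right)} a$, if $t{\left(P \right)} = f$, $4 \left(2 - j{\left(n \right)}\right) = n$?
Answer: $\frac{1}{147} \approx 0.0068027$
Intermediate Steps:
$j{\left(n \right)} = 2 - \frac{n}{4}$
$f = 0$ ($f = 0 \cdot 3 = 0$)
$a = 12$ ($a = \left(-4\right) \left(-3\right) = 12$)
$t{\left(P \right)} = 0$
$\frac{1}{147} + t{\left(j{\left(-5 \right)} \right)} a = \frac{1}{147} + 0 \cdot 12 = \frac{1}{147} + 0 = \frac{1}{147}$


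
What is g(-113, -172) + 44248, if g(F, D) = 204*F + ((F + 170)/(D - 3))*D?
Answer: 3719104/175 ≈ 21252.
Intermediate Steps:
g(F, D) = 204*F + D*(170 + F)/(-3 + D) (g(F, D) = 204*F + ((170 + F)/(-3 + D))*D = 204*F + D*(170 + F)/(-3 + D))
g(-113, -172) + 44248 = (-612*(-113) + 170*(-172) + 205*(-172)*(-113))/(-3 - 172) + 44248 = (69156 - 29240 + 3984380)/(-175) + 44248 = -1/175*4024296 + 44248 = -4024296/175 + 44248 = 3719104/175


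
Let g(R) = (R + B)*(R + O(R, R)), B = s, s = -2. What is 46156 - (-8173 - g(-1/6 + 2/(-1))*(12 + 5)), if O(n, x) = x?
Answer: 983447/18 ≈ 54636.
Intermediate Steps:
B = -2
g(R) = 2*R*(-2 + R) (g(R) = (R - 2)*(R + R) = (-2 + R)*(2*R) = 2*R*(-2 + R))
46156 - (-8173 - g(-1/6 + 2/(-1))*(12 + 5)) = 46156 - (-8173 - 2*(-1/6 + 2/(-1))*(-2 + (-1/6 + 2/(-1)))*(12 + 5)) = 46156 - (-8173 - 2*(-1*1/6 + 2*(-1))*(-2 + (-1*1/6 + 2*(-1)))*17) = 46156 - (-8173 - 2*(-1/6 - 2)*(-2 + (-1/6 - 2))*17) = 46156 - (-8173 - 2*(-13/6)*(-2 - 13/6)*17) = 46156 - (-8173 - 2*(-13/6)*(-25/6)*17) = 46156 - (-8173 - 325*17/18) = 46156 - (-8173 - 1*5525/18) = 46156 - (-8173 - 5525/18) = 46156 - 1*(-152639/18) = 46156 + 152639/18 = 983447/18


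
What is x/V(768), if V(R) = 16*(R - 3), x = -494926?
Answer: -247463/6120 ≈ -40.435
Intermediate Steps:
V(R) = -48 + 16*R (V(R) = 16*(-3 + R) = -48 + 16*R)
x/V(768) = -494926/(-48 + 16*768) = -494926/(-48 + 12288) = -494926/12240 = -494926*1/12240 = -247463/6120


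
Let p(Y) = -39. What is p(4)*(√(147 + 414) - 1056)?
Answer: 41184 - 39*√561 ≈ 40260.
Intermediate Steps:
p(4)*(√(147 + 414) - 1056) = -39*(√(147 + 414) - 1056) = -39*(√561 - 1056) = -39*(-1056 + √561) = 41184 - 39*√561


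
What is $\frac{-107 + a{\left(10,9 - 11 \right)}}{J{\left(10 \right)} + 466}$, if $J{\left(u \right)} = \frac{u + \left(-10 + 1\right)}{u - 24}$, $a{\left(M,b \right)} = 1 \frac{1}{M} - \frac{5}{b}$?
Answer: $- \frac{7308}{32615} \approx -0.22407$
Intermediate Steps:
$a{\left(M,b \right)} = \frac{1}{M} - \frac{5}{b}$
$J{\left(u \right)} = \frac{-9 + u}{-24 + u}$ ($J{\left(u \right)} = \frac{u - 9}{u - 24} = \frac{-9 + u}{-24 + u}$)
$\frac{-107 + a{\left(10,9 - 11 \right)}}{J{\left(10 \right)} + 466} = \frac{-107 - \left(- \frac{1}{10} + \frac{5}{9 - 11}\right)}{\frac{-9 + 10}{-24 + 10} + 466} = \frac{-107 - \left(- \frac{1}{10} + \frac{5}{9 - 11}\right)}{\frac{1}{-14} \cdot 1 + 466} = \frac{-107 - \left(- \frac{1}{10} + \frac{5}{-2}\right)}{\left(- \frac{1}{14}\right) 1 + 466} = \frac{-107 + \left(\frac{1}{10} - - \frac{5}{2}\right)}{- \frac{1}{14} + 466} = \frac{-107 + \left(\frac{1}{10} + \frac{5}{2}\right)}{\frac{6523}{14}} = \left(-107 + \frac{13}{5}\right) \frac{14}{6523} = \left(- \frac{522}{5}\right) \frac{14}{6523} = - \frac{7308}{32615}$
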